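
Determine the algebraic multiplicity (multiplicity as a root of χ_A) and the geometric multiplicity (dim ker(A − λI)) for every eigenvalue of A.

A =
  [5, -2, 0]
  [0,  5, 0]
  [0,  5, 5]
λ = 5: alg = 3, geom = 2

Step 1 — factor the characteristic polynomial to read off the algebraic multiplicities:
  χ_A(x) = (x - 5)^3

Step 2 — compute geometric multiplicities via the rank-nullity identity g(λ) = n − rank(A − λI):
  rank(A − (5)·I) = 1, so dim ker(A − (5)·I) = n − 1 = 2

Summary:
  λ = 5: algebraic multiplicity = 3, geometric multiplicity = 2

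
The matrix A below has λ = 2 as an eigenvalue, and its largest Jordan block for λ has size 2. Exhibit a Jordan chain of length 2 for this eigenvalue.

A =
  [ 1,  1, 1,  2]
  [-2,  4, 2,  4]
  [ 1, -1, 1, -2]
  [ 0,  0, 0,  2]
A Jordan chain for λ = 2 of length 2:
v_1 = (-1, -2, 1, 0)ᵀ
v_2 = (1, 0, 0, 0)ᵀ

Let N = A − (2)·I. We want v_2 with N^2 v_2 = 0 but N^1 v_2 ≠ 0; then v_{j-1} := N · v_j for j = 2, …, 2.

Pick v_2 = (1, 0, 0, 0)ᵀ.
Then v_1 = N · v_2 = (-1, -2, 1, 0)ᵀ.

Sanity check: (A − (2)·I) v_1 = (0, 0, 0, 0)ᵀ = 0. ✓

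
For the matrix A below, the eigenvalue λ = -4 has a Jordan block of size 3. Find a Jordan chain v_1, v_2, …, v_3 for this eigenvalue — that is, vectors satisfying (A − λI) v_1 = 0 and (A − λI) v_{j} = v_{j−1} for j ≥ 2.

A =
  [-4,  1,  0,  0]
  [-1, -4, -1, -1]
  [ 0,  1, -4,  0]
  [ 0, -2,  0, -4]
A Jordan chain for λ = -4 of length 3:
v_1 = (-1, 0, -1, 2)ᵀ
v_2 = (0, -1, 0, 0)ᵀ
v_3 = (1, 0, 0, 0)ᵀ

Let N = A − (-4)·I. We want v_3 with N^3 v_3 = 0 but N^2 v_3 ≠ 0; then v_{j-1} := N · v_j for j = 3, …, 2.

Pick v_3 = (1, 0, 0, 0)ᵀ.
Then v_2 = N · v_3 = (0, -1, 0, 0)ᵀ.
Then v_1 = N · v_2 = (-1, 0, -1, 2)ᵀ.

Sanity check: (A − (-4)·I) v_1 = (0, 0, 0, 0)ᵀ = 0. ✓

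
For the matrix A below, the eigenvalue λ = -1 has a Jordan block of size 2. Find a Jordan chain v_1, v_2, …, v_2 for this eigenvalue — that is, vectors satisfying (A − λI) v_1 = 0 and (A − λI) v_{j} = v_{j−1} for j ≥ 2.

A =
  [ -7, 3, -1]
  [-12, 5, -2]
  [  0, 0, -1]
A Jordan chain for λ = -1 of length 2:
v_1 = (-6, -12, 0)ᵀ
v_2 = (1, 0, 0)ᵀ

Let N = A − (-1)·I. We want v_2 with N^2 v_2 = 0 but N^1 v_2 ≠ 0; then v_{j-1} := N · v_j for j = 2, …, 2.

Pick v_2 = (1, 0, 0)ᵀ.
Then v_1 = N · v_2 = (-6, -12, 0)ᵀ.

Sanity check: (A − (-1)·I) v_1 = (0, 0, 0)ᵀ = 0. ✓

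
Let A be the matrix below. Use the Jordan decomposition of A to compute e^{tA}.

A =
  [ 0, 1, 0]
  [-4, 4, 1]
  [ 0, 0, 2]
e^{tA} =
  [-2*t*exp(2*t) + exp(2*t), t*exp(2*t), t^2*exp(2*t)/2]
  [-4*t*exp(2*t), 2*t*exp(2*t) + exp(2*t), t^2*exp(2*t) + t*exp(2*t)]
  [0, 0, exp(2*t)]

Strategy: write A = P · J · P⁻¹ where J is a Jordan canonical form, so e^{tA} = P · e^{tJ} · P⁻¹, and e^{tJ} can be computed block-by-block.

A has Jordan form
J =
  [2, 1, 0]
  [0, 2, 1]
  [0, 0, 2]
(up to reordering of blocks).

Per-block formulas:
  For a 3×3 Jordan block J_3(2): exp(t · J_3(2)) = e^(2t)·(I + t·N + (t^2/2)·N^2), where N is the 3×3 nilpotent shift.

After assembling e^{tJ} and conjugating by P, we get:

e^{tA} =
  [-2*t*exp(2*t) + exp(2*t), t*exp(2*t), t^2*exp(2*t)/2]
  [-4*t*exp(2*t), 2*t*exp(2*t) + exp(2*t), t^2*exp(2*t) + t*exp(2*t)]
  [0, 0, exp(2*t)]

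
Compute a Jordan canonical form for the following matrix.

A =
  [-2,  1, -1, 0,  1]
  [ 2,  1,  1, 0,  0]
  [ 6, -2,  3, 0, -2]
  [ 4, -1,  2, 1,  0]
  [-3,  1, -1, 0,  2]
J_3(1) ⊕ J_2(1)

The characteristic polynomial is
  det(x·I − A) = x^5 - 5*x^4 + 10*x^3 - 10*x^2 + 5*x - 1 = (x - 1)^5

Eigenvalues and multiplicities (the geometric multiplicity of λ is n − rank(A − λI), which equals the number of Jordan blocks for λ):
  λ = 1: algebraic multiplicity = 5, geometric multiplicity = 2

Determining the block sizes for each eigenvalue:
  λ = 1: with am = 5 and gm = 2, the partition is not yet determined (e.g. several partitions of 5 into 2 parts exist). Let N = A − (1)·I. Computing rank(N^1) = 3, rank(N^2) = 1, rank(N^3) = 0; the number of blocks of size ≥ j is rank(N^{j−1}) − rank(N^j), giving [2, 2, 1]. So we have 1 block(s) of size 3, 1 block(s) of size 2 → block sizes [3, 2]

Assembling the blocks gives a Jordan form
J =
  [1, 1, 0, 0, 0]
  [0, 1, 1, 0, 0]
  [0, 0, 1, 0, 0]
  [0, 0, 0, 1, 1]
  [0, 0, 0, 0, 1]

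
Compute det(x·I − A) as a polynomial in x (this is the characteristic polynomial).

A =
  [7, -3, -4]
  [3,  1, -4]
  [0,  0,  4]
x^3 - 12*x^2 + 48*x - 64

Expanding det(x·I − A) (e.g. by cofactor expansion or by noting that A is similar to its Jordan form J, which has the same characteristic polynomial as A) gives
  χ_A(x) = x^3 - 12*x^2 + 48*x - 64
which factors as (x - 4)^3. The eigenvalues (with algebraic multiplicities) are λ = 4 with multiplicity 3.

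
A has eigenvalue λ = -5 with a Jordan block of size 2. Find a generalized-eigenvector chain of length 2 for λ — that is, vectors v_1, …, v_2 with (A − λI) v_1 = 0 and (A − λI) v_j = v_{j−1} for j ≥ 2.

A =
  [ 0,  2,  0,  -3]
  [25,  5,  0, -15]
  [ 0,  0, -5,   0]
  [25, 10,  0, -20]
A Jordan chain for λ = -5 of length 2:
v_1 = (5, 25, 0, 25)ᵀ
v_2 = (1, 0, 0, 0)ᵀ

Let N = A − (-5)·I. We want v_2 with N^2 v_2 = 0 but N^1 v_2 ≠ 0; then v_{j-1} := N · v_j for j = 2, …, 2.

Pick v_2 = (1, 0, 0, 0)ᵀ.
Then v_1 = N · v_2 = (5, 25, 0, 25)ᵀ.

Sanity check: (A − (-5)·I) v_1 = (0, 0, 0, 0)ᵀ = 0. ✓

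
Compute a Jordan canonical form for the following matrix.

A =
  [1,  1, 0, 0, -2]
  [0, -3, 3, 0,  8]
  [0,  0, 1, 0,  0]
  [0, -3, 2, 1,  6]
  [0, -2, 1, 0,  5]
J_3(1) ⊕ J_1(1) ⊕ J_1(1)

The characteristic polynomial is
  det(x·I − A) = x^5 - 5*x^4 + 10*x^3 - 10*x^2 + 5*x - 1 = (x - 1)^5

Eigenvalues and multiplicities (the geometric multiplicity of λ is n − rank(A − λI), which equals the number of Jordan blocks for λ):
  λ = 1: algebraic multiplicity = 5, geometric multiplicity = 3

Determining the block sizes for each eigenvalue:
  λ = 1: with am = 5 and gm = 3, the partition is not yet determined (e.g. several partitions of 5 into 3 parts exist). Let N = A − (1)·I. Computing rank(N^1) = 2, rank(N^2) = 1, rank(N^3) = 0; the number of blocks of size ≥ j is rank(N^{j−1}) − rank(N^j), giving [3, 1, 1]. So we have 1 block(s) of size 3, 2 block(s) of size 1 → block sizes [3, 1, 1]

Assembling the blocks gives a Jordan form
J =
  [1, 1, 0, 0, 0]
  [0, 1, 1, 0, 0]
  [0, 0, 1, 0, 0]
  [0, 0, 0, 1, 0]
  [0, 0, 0, 0, 1]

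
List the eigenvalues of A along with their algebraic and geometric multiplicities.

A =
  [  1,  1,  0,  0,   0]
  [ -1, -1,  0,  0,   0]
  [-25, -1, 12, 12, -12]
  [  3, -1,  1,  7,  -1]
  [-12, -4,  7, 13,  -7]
λ = 0: alg = 3, geom = 2; λ = 6: alg = 2, geom = 1

Step 1 — factor the characteristic polynomial to read off the algebraic multiplicities:
  χ_A(x) = x^3*(x - 6)^2

Step 2 — compute geometric multiplicities via the rank-nullity identity g(λ) = n − rank(A − λI):
  rank(A − (0)·I) = 3, so dim ker(A − (0)·I) = n − 3 = 2
  rank(A − (6)·I) = 4, so dim ker(A − (6)·I) = n − 4 = 1

Summary:
  λ = 0: algebraic multiplicity = 3, geometric multiplicity = 2
  λ = 6: algebraic multiplicity = 2, geometric multiplicity = 1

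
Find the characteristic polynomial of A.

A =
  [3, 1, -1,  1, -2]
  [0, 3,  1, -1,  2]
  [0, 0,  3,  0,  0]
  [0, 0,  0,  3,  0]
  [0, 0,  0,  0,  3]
x^5 - 15*x^4 + 90*x^3 - 270*x^2 + 405*x - 243

Expanding det(x·I − A) (e.g. by cofactor expansion or by noting that A is similar to its Jordan form J, which has the same characteristic polynomial as A) gives
  χ_A(x) = x^5 - 15*x^4 + 90*x^3 - 270*x^2 + 405*x - 243
which factors as (x - 3)^5. The eigenvalues (with algebraic multiplicities) are λ = 3 with multiplicity 5.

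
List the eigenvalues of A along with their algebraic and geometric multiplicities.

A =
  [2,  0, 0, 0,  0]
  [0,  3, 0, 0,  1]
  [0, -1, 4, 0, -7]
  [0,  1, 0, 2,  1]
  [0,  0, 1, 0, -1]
λ = 2: alg = 5, geom = 3

Step 1 — factor the characteristic polynomial to read off the algebraic multiplicities:
  χ_A(x) = (x - 2)^5

Step 2 — compute geometric multiplicities via the rank-nullity identity g(λ) = n − rank(A − λI):
  rank(A − (2)·I) = 2, so dim ker(A − (2)·I) = n − 2 = 3

Summary:
  λ = 2: algebraic multiplicity = 5, geometric multiplicity = 3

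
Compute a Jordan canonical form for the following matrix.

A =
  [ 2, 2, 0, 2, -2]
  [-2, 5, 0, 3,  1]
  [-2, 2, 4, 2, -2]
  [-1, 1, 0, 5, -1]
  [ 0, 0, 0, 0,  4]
J_3(4) ⊕ J_1(4) ⊕ J_1(4)

The characteristic polynomial is
  det(x·I − A) = x^5 - 20*x^4 + 160*x^3 - 640*x^2 + 1280*x - 1024 = (x - 4)^5

Eigenvalues and multiplicities (the geometric multiplicity of λ is n − rank(A − λI), which equals the number of Jordan blocks for λ):
  λ = 4: algebraic multiplicity = 5, geometric multiplicity = 3

Determining the block sizes for each eigenvalue:
  λ = 4: with am = 5 and gm = 3, the partition is not yet determined (e.g. several partitions of 5 into 3 parts exist). Let N = A − (4)·I. Computing rank(N^1) = 2, rank(N^2) = 1, rank(N^3) = 0; the number of blocks of size ≥ j is rank(N^{j−1}) − rank(N^j), giving [3, 1, 1]. So we have 1 block(s) of size 3, 2 block(s) of size 1 → block sizes [3, 1, 1]

Assembling the blocks gives a Jordan form
J =
  [4, 1, 0, 0, 0]
  [0, 4, 1, 0, 0]
  [0, 0, 4, 0, 0]
  [0, 0, 0, 4, 0]
  [0, 0, 0, 0, 4]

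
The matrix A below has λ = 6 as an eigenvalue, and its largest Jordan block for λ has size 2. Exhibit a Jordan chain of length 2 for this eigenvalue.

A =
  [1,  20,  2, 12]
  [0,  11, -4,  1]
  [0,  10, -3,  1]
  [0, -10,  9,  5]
A Jordan chain for λ = 6 of length 2:
v_1 = (2, 1, 1, -1)ᵀ
v_2 = (4, 1, 1, 0)ᵀ

Let N = A − (6)·I. We want v_2 with N^2 v_2 = 0 but N^1 v_2 ≠ 0; then v_{j-1} := N · v_j for j = 2, …, 2.

Pick v_2 = (4, 1, 1, 0)ᵀ.
Then v_1 = N · v_2 = (2, 1, 1, -1)ᵀ.

Sanity check: (A − (6)·I) v_1 = (0, 0, 0, 0)ᵀ = 0. ✓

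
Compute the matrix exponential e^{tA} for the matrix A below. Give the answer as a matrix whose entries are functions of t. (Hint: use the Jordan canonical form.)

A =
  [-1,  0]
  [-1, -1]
e^{tA} =
  [exp(-t), 0]
  [-t*exp(-t), exp(-t)]

Strategy: write A = P · J · P⁻¹ where J is a Jordan canonical form, so e^{tA} = P · e^{tJ} · P⁻¹, and e^{tJ} can be computed block-by-block.

A has Jordan form
J =
  [-1,  1]
  [ 0, -1]
(up to reordering of blocks).

Per-block formulas:
  For a 2×2 Jordan block J_2(-1): exp(t · J_2(-1)) = e^(-1t)·(I + t·N), where N is the 2×2 nilpotent shift.

After assembling e^{tJ} and conjugating by P, we get:

e^{tA} =
  [exp(-t), 0]
  [-t*exp(-t), exp(-t)]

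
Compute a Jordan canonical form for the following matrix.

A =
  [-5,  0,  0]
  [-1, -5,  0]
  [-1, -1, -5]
J_3(-5)

The characteristic polynomial is
  det(x·I − A) = x^3 + 15*x^2 + 75*x + 125 = (x + 5)^3

Eigenvalues and multiplicities (the geometric multiplicity of λ is n − rank(A − λI), which equals the number of Jordan blocks for λ):
  λ = -5: algebraic multiplicity = 3, geometric multiplicity = 1

Determining the block sizes for each eigenvalue:
  λ = -5: one block (gm = 1), so the single block has size am = 3 → block sizes [3]

Assembling the blocks gives a Jordan form
J =
  [-5,  1,  0]
  [ 0, -5,  1]
  [ 0,  0, -5]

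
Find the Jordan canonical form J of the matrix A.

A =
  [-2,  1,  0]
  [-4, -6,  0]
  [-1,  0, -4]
J_3(-4)

The characteristic polynomial is
  det(x·I − A) = x^3 + 12*x^2 + 48*x + 64 = (x + 4)^3

Eigenvalues and multiplicities (the geometric multiplicity of λ is n − rank(A − λI), which equals the number of Jordan blocks for λ):
  λ = -4: algebraic multiplicity = 3, geometric multiplicity = 1

Determining the block sizes for each eigenvalue:
  λ = -4: one block (gm = 1), so the single block has size am = 3 → block sizes [3]

Assembling the blocks gives a Jordan form
J =
  [-4,  1,  0]
  [ 0, -4,  1]
  [ 0,  0, -4]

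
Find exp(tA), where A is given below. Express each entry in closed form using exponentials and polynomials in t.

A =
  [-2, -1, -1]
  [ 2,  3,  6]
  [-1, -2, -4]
e^{tA} =
  [-t*exp(-t) + exp(-t), -t^2*exp(-t)/2 - t*exp(-t), -t^2*exp(-t) - t*exp(-t)]
  [2*t*exp(-t), t^2*exp(-t) + 4*t*exp(-t) + exp(-t), 2*t^2*exp(-t) + 6*t*exp(-t)]
  [-t*exp(-t), -t^2*exp(-t)/2 - 2*t*exp(-t), -t^2*exp(-t) - 3*t*exp(-t) + exp(-t)]

Strategy: write A = P · J · P⁻¹ where J is a Jordan canonical form, so e^{tA} = P · e^{tJ} · P⁻¹, and e^{tJ} can be computed block-by-block.

A has Jordan form
J =
  [-1,  1,  0]
  [ 0, -1,  1]
  [ 0,  0, -1]
(up to reordering of blocks).

Per-block formulas:
  For a 3×3 Jordan block J_3(-1): exp(t · J_3(-1)) = e^(-1t)·(I + t·N + (t^2/2)·N^2), where N is the 3×3 nilpotent shift.

After assembling e^{tJ} and conjugating by P, we get:

e^{tA} =
  [-t*exp(-t) + exp(-t), -t^2*exp(-t)/2 - t*exp(-t), -t^2*exp(-t) - t*exp(-t)]
  [2*t*exp(-t), t^2*exp(-t) + 4*t*exp(-t) + exp(-t), 2*t^2*exp(-t) + 6*t*exp(-t)]
  [-t*exp(-t), -t^2*exp(-t)/2 - 2*t*exp(-t), -t^2*exp(-t) - 3*t*exp(-t) + exp(-t)]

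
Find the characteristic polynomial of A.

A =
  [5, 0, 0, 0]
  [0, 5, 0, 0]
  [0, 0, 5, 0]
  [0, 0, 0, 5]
x^4 - 20*x^3 + 150*x^2 - 500*x + 625

Expanding det(x·I − A) (e.g. by cofactor expansion or by noting that A is similar to its Jordan form J, which has the same characteristic polynomial as A) gives
  χ_A(x) = x^4 - 20*x^3 + 150*x^2 - 500*x + 625
which factors as (x - 5)^4. The eigenvalues (with algebraic multiplicities) are λ = 5 with multiplicity 4.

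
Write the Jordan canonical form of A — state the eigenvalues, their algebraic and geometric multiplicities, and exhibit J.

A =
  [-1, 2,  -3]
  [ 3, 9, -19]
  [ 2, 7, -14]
J_3(-2)

The characteristic polynomial is
  det(x·I − A) = x^3 + 6*x^2 + 12*x + 8 = (x + 2)^3

Eigenvalues and multiplicities (the geometric multiplicity of λ is n − rank(A − λI), which equals the number of Jordan blocks for λ):
  λ = -2: algebraic multiplicity = 3, geometric multiplicity = 1

Determining the block sizes for each eigenvalue:
  λ = -2: one block (gm = 1), so the single block has size am = 3 → block sizes [3]

Assembling the blocks gives a Jordan form
J =
  [-2,  1,  0]
  [ 0, -2,  1]
  [ 0,  0, -2]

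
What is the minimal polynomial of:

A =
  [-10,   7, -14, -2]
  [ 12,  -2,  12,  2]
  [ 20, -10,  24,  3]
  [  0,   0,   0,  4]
x^2 - 8*x + 16

The characteristic polynomial is χ_A(x) = (x - 4)^4, so the eigenvalues are known. The minimal polynomial is
  m_A(x) = Π_λ (x − λ)^{k_λ}
where k_λ is the size of the *largest* Jordan block for λ (equivalently, the smallest k with (A − λI)^k v = 0 for every generalised eigenvector v of λ).

  λ = 4: largest Jordan block has size 2, contributing (x − 4)^2

So m_A(x) = (x - 4)^2 = x^2 - 8*x + 16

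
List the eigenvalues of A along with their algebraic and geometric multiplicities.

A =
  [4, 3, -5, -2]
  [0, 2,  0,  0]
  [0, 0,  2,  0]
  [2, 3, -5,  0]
λ = 2: alg = 4, geom = 3

Step 1 — factor the characteristic polynomial to read off the algebraic multiplicities:
  χ_A(x) = (x - 2)^4

Step 2 — compute geometric multiplicities via the rank-nullity identity g(λ) = n − rank(A − λI):
  rank(A − (2)·I) = 1, so dim ker(A − (2)·I) = n − 1 = 3

Summary:
  λ = 2: algebraic multiplicity = 4, geometric multiplicity = 3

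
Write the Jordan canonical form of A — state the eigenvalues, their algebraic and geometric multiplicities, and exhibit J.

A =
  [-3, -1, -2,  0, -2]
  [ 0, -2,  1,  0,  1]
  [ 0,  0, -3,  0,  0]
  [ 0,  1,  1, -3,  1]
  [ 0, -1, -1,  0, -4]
J_3(-3) ⊕ J_1(-3) ⊕ J_1(-3)

The characteristic polynomial is
  det(x·I − A) = x^5 + 15*x^4 + 90*x^3 + 270*x^2 + 405*x + 243 = (x + 3)^5

Eigenvalues and multiplicities (the geometric multiplicity of λ is n − rank(A − λI), which equals the number of Jordan blocks for λ):
  λ = -3: algebraic multiplicity = 5, geometric multiplicity = 3

Determining the block sizes for each eigenvalue:
  λ = -3: with am = 5 and gm = 3, the partition is not yet determined (e.g. several partitions of 5 into 3 parts exist). Let N = A − (-3)·I. Computing rank(N^1) = 2, rank(N^2) = 1, rank(N^3) = 0; the number of blocks of size ≥ j is rank(N^{j−1}) − rank(N^j), giving [3, 1, 1]. So we have 1 block(s) of size 3, 2 block(s) of size 1 → block sizes [3, 1, 1]

Assembling the blocks gives a Jordan form
J =
  [-3,  1,  0,  0,  0]
  [ 0, -3,  1,  0,  0]
  [ 0,  0, -3,  0,  0]
  [ 0,  0,  0, -3,  0]
  [ 0,  0,  0,  0, -3]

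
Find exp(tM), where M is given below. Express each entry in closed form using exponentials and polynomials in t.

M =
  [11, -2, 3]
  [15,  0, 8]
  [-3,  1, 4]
e^{tM} =
  [-3*t^2*exp(5*t)/2 + 6*t*exp(5*t) + exp(5*t), t^2*exp(5*t)/2 - 2*t*exp(5*t), -t^2*exp(5*t)/2 + 3*t*exp(5*t)]
  [-9*t^2*exp(5*t)/2 + 15*t*exp(5*t), 3*t^2*exp(5*t)/2 - 5*t*exp(5*t) + exp(5*t), -3*t^2*exp(5*t)/2 + 8*t*exp(5*t)]
  [-3*t*exp(5*t), t*exp(5*t), -t*exp(5*t) + exp(5*t)]

Strategy: write M = P · J · P⁻¹ where J is a Jordan canonical form, so e^{tM} = P · e^{tJ} · P⁻¹, and e^{tJ} can be computed block-by-block.

M has Jordan form
J =
  [5, 1, 0]
  [0, 5, 1]
  [0, 0, 5]
(up to reordering of blocks).

Per-block formulas:
  For a 3×3 Jordan block J_3(5): exp(t · J_3(5)) = e^(5t)·(I + t·N + (t^2/2)·N^2), where N is the 3×3 nilpotent shift.

After assembling e^{tJ} and conjugating by P, we get:

e^{tM} =
  [-3*t^2*exp(5*t)/2 + 6*t*exp(5*t) + exp(5*t), t^2*exp(5*t)/2 - 2*t*exp(5*t), -t^2*exp(5*t)/2 + 3*t*exp(5*t)]
  [-9*t^2*exp(5*t)/2 + 15*t*exp(5*t), 3*t^2*exp(5*t)/2 - 5*t*exp(5*t) + exp(5*t), -3*t^2*exp(5*t)/2 + 8*t*exp(5*t)]
  [-3*t*exp(5*t), t*exp(5*t), -t*exp(5*t) + exp(5*t)]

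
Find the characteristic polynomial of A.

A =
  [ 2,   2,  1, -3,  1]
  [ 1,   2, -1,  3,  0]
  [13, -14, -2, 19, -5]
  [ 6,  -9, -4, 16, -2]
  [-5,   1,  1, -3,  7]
x^5 - 25*x^4 + 250*x^3 - 1250*x^2 + 3125*x - 3125

Expanding det(x·I − A) (e.g. by cofactor expansion or by noting that A is similar to its Jordan form J, which has the same characteristic polynomial as A) gives
  χ_A(x) = x^5 - 25*x^4 + 250*x^3 - 1250*x^2 + 3125*x - 3125
which factors as (x - 5)^5. The eigenvalues (with algebraic multiplicities) are λ = 5 with multiplicity 5.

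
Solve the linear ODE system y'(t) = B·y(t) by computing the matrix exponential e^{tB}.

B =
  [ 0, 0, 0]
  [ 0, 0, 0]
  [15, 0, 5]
e^{tB} =
  [1, 0, 0]
  [0, 1, 0]
  [3*exp(5*t) - 3, 0, exp(5*t)]

Strategy: write B = P · J · P⁻¹ where J is a Jordan canonical form, so e^{tB} = P · e^{tJ} · P⁻¹, and e^{tJ} can be computed block-by-block.

B has Jordan form
J =
  [0, 0, 0]
  [0, 0, 0]
  [0, 0, 5]
(up to reordering of blocks).

Per-block formulas:
  For a 1×1 block at λ = 0: exp(t · [0]) = [e^(0t)].
  For a 1×1 block at λ = 5: exp(t · [5]) = [e^(5t)].

After assembling e^{tJ} and conjugating by P, we get:

e^{tB} =
  [1, 0, 0]
  [0, 1, 0]
  [3*exp(5*t) - 3, 0, exp(5*t)]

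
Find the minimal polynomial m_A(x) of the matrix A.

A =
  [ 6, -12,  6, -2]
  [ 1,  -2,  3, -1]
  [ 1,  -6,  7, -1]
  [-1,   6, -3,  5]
x^2 - 8*x + 16

The characteristic polynomial is χ_A(x) = (x - 4)^4, so the eigenvalues are known. The minimal polynomial is
  m_A(x) = Π_λ (x − λ)^{k_λ}
where k_λ is the size of the *largest* Jordan block for λ (equivalently, the smallest k with (A − λI)^k v = 0 for every generalised eigenvector v of λ).

  λ = 4: largest Jordan block has size 2, contributing (x − 4)^2

So m_A(x) = (x - 4)^2 = x^2 - 8*x + 16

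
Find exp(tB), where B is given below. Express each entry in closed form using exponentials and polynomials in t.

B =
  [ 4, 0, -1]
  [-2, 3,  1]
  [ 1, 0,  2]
e^{tB} =
  [t*exp(3*t) + exp(3*t), 0, -t*exp(3*t)]
  [-t^2*exp(3*t)/2 - 2*t*exp(3*t), exp(3*t), t^2*exp(3*t)/2 + t*exp(3*t)]
  [t*exp(3*t), 0, -t*exp(3*t) + exp(3*t)]

Strategy: write B = P · J · P⁻¹ where J is a Jordan canonical form, so e^{tB} = P · e^{tJ} · P⁻¹, and e^{tJ} can be computed block-by-block.

B has Jordan form
J =
  [3, 1, 0]
  [0, 3, 1]
  [0, 0, 3]
(up to reordering of blocks).

Per-block formulas:
  For a 3×3 Jordan block J_3(3): exp(t · J_3(3)) = e^(3t)·(I + t·N + (t^2/2)·N^2), where N is the 3×3 nilpotent shift.

After assembling e^{tJ} and conjugating by P, we get:

e^{tB} =
  [t*exp(3*t) + exp(3*t), 0, -t*exp(3*t)]
  [-t^2*exp(3*t)/2 - 2*t*exp(3*t), exp(3*t), t^2*exp(3*t)/2 + t*exp(3*t)]
  [t*exp(3*t), 0, -t*exp(3*t) + exp(3*t)]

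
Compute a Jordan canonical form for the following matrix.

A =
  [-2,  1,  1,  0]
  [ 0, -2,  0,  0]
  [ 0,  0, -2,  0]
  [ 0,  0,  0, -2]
J_2(-2) ⊕ J_1(-2) ⊕ J_1(-2)

The characteristic polynomial is
  det(x·I − A) = x^4 + 8*x^3 + 24*x^2 + 32*x + 16 = (x + 2)^4

Eigenvalues and multiplicities (the geometric multiplicity of λ is n − rank(A − λI), which equals the number of Jordan blocks for λ):
  λ = -2: algebraic multiplicity = 4, geometric multiplicity = 3

Determining the block sizes for each eigenvalue:
  λ = -2: 3 blocks summing to 4 forces exactly one block of size 2 and the rest size 1 → block sizes [2, 1, 1]

Assembling the blocks gives a Jordan form
J =
  [-2,  1,  0,  0]
  [ 0, -2,  0,  0]
  [ 0,  0, -2,  0]
  [ 0,  0,  0, -2]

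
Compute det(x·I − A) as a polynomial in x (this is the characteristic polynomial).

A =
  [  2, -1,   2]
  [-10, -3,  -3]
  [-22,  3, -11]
x^3 + 12*x^2 + 48*x + 64

Expanding det(x·I − A) (e.g. by cofactor expansion or by noting that A is similar to its Jordan form J, which has the same characteristic polynomial as A) gives
  χ_A(x) = x^3 + 12*x^2 + 48*x + 64
which factors as (x + 4)^3. The eigenvalues (with algebraic multiplicities) are λ = -4 with multiplicity 3.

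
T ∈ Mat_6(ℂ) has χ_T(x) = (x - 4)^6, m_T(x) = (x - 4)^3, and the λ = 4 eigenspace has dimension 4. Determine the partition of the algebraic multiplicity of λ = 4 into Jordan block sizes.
Block sizes for λ = 4: [3, 1, 1, 1]

Step 1 — from the characteristic polynomial, algebraic multiplicity of λ = 4 is 6. From dim ker(T − (4)·I) = 4, there are exactly 4 Jordan blocks for λ = 4.
Step 2 — from the minimal polynomial, the factor (x − 4)^3 tells us the largest block for λ = 4 has size 3.
Step 3 — with total size 6, 4 blocks, and largest block 3, the block sizes (in nonincreasing order) are [3, 1, 1, 1].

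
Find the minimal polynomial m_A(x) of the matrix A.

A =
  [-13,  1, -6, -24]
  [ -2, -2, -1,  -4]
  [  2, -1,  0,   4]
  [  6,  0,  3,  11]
x^3 + 3*x^2 + 3*x + 1

The characteristic polynomial is χ_A(x) = (x + 1)^4, so the eigenvalues are known. The minimal polynomial is
  m_A(x) = Π_λ (x − λ)^{k_λ}
where k_λ is the size of the *largest* Jordan block for λ (equivalently, the smallest k with (A − λI)^k v = 0 for every generalised eigenvector v of λ).

  λ = -1: largest Jordan block has size 3, contributing (x + 1)^3

So m_A(x) = (x + 1)^3 = x^3 + 3*x^2 + 3*x + 1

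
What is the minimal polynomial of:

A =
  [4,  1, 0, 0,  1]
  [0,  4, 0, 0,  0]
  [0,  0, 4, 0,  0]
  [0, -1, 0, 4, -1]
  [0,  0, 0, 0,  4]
x^2 - 8*x + 16

The characteristic polynomial is χ_A(x) = (x - 4)^5, so the eigenvalues are known. The minimal polynomial is
  m_A(x) = Π_λ (x − λ)^{k_λ}
where k_λ is the size of the *largest* Jordan block for λ (equivalently, the smallest k with (A − λI)^k v = 0 for every generalised eigenvector v of λ).

  λ = 4: largest Jordan block has size 2, contributing (x − 4)^2

So m_A(x) = (x - 4)^2 = x^2 - 8*x + 16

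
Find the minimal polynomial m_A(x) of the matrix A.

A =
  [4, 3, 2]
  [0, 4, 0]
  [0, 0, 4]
x^2 - 8*x + 16

The characteristic polynomial is χ_A(x) = (x - 4)^3, so the eigenvalues are known. The minimal polynomial is
  m_A(x) = Π_λ (x − λ)^{k_λ}
where k_λ is the size of the *largest* Jordan block for λ (equivalently, the smallest k with (A − λI)^k v = 0 for every generalised eigenvector v of λ).

  λ = 4: largest Jordan block has size 2, contributing (x − 4)^2

So m_A(x) = (x - 4)^2 = x^2 - 8*x + 16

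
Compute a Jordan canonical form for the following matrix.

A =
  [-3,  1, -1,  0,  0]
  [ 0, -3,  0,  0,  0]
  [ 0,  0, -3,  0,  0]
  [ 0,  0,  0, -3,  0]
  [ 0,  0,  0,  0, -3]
J_2(-3) ⊕ J_1(-3) ⊕ J_1(-3) ⊕ J_1(-3)

The characteristic polynomial is
  det(x·I − A) = x^5 + 15*x^4 + 90*x^3 + 270*x^2 + 405*x + 243 = (x + 3)^5

Eigenvalues and multiplicities (the geometric multiplicity of λ is n − rank(A − λI), which equals the number of Jordan blocks for λ):
  λ = -3: algebraic multiplicity = 5, geometric multiplicity = 4

Determining the block sizes for each eigenvalue:
  λ = -3: 4 blocks summing to 5 forces exactly one block of size 2 and the rest size 1 → block sizes [2, 1, 1, 1]

Assembling the blocks gives a Jordan form
J =
  [-3,  1,  0,  0,  0]
  [ 0, -3,  0,  0,  0]
  [ 0,  0, -3,  0,  0]
  [ 0,  0,  0, -3,  0]
  [ 0,  0,  0,  0, -3]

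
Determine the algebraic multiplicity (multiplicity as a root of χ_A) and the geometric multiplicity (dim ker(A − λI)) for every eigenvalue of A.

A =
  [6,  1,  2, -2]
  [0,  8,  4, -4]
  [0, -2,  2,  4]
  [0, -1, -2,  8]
λ = 6: alg = 4, geom = 3

Step 1 — factor the characteristic polynomial to read off the algebraic multiplicities:
  χ_A(x) = (x - 6)^4

Step 2 — compute geometric multiplicities via the rank-nullity identity g(λ) = n − rank(A − λI):
  rank(A − (6)·I) = 1, so dim ker(A − (6)·I) = n − 1 = 3

Summary:
  λ = 6: algebraic multiplicity = 4, geometric multiplicity = 3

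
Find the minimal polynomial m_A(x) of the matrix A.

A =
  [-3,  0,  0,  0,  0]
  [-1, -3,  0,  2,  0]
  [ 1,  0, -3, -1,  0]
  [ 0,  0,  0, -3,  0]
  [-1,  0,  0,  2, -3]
x^2 + 6*x + 9

The characteristic polynomial is χ_A(x) = (x + 3)^5, so the eigenvalues are known. The minimal polynomial is
  m_A(x) = Π_λ (x − λ)^{k_λ}
where k_λ is the size of the *largest* Jordan block for λ (equivalently, the smallest k with (A − λI)^k v = 0 for every generalised eigenvector v of λ).

  λ = -3: largest Jordan block has size 2, contributing (x + 3)^2

So m_A(x) = (x + 3)^2 = x^2 + 6*x + 9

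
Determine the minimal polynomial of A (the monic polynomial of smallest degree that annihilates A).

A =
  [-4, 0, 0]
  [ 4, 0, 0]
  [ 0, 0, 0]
x^2 + 4*x

The characteristic polynomial is χ_A(x) = x^2*(x + 4), so the eigenvalues are known. The minimal polynomial is
  m_A(x) = Π_λ (x − λ)^{k_λ}
where k_λ is the size of the *largest* Jordan block for λ (equivalently, the smallest k with (A − λI)^k v = 0 for every generalised eigenvector v of λ).

  λ = -4: largest Jordan block has size 1, contributing (x + 4)
  λ = 0: largest Jordan block has size 1, contributing (x − 0)

So m_A(x) = x*(x + 4) = x^2 + 4*x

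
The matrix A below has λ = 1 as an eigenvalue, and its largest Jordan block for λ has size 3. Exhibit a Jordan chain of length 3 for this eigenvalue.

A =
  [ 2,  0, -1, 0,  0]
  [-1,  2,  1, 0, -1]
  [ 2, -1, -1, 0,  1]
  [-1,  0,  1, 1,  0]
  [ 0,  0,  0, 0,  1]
A Jordan chain for λ = 1 of length 3:
v_1 = (-1, 0, -1, 1, 0)ᵀ
v_2 = (1, -1, 2, -1, 0)ᵀ
v_3 = (1, 0, 0, 0, 0)ᵀ

Let N = A − (1)·I. We want v_3 with N^3 v_3 = 0 but N^2 v_3 ≠ 0; then v_{j-1} := N · v_j for j = 3, …, 2.

Pick v_3 = (1, 0, 0, 0, 0)ᵀ.
Then v_2 = N · v_3 = (1, -1, 2, -1, 0)ᵀ.
Then v_1 = N · v_2 = (-1, 0, -1, 1, 0)ᵀ.

Sanity check: (A − (1)·I) v_1 = (0, 0, 0, 0, 0)ᵀ = 0. ✓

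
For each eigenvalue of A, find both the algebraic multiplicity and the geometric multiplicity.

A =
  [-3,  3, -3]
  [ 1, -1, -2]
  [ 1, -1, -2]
λ = -3: alg = 2, geom = 1; λ = 0: alg = 1, geom = 1

Step 1 — factor the characteristic polynomial to read off the algebraic multiplicities:
  χ_A(x) = x*(x + 3)^2

Step 2 — compute geometric multiplicities via the rank-nullity identity g(λ) = n − rank(A − λI):
  rank(A − (-3)·I) = 2, so dim ker(A − (-3)·I) = n − 2 = 1
  rank(A − (0)·I) = 2, so dim ker(A − (0)·I) = n − 2 = 1

Summary:
  λ = -3: algebraic multiplicity = 2, geometric multiplicity = 1
  λ = 0: algebraic multiplicity = 1, geometric multiplicity = 1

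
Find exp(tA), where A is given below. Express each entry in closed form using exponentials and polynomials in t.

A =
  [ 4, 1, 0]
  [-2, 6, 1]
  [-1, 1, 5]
e^{tA} =
  [-t^2*exp(5*t)/2 - t*exp(5*t) + exp(5*t), t*exp(5*t), t^2*exp(5*t)/2]
  [-t^2*exp(5*t)/2 - 2*t*exp(5*t), t*exp(5*t) + exp(5*t), t^2*exp(5*t)/2 + t*exp(5*t)]
  [-t^2*exp(5*t)/2 - t*exp(5*t), t*exp(5*t), t^2*exp(5*t)/2 + exp(5*t)]

Strategy: write A = P · J · P⁻¹ where J is a Jordan canonical form, so e^{tA} = P · e^{tJ} · P⁻¹, and e^{tJ} can be computed block-by-block.

A has Jordan form
J =
  [5, 1, 0]
  [0, 5, 1]
  [0, 0, 5]
(up to reordering of blocks).

Per-block formulas:
  For a 3×3 Jordan block J_3(5): exp(t · J_3(5)) = e^(5t)·(I + t·N + (t^2/2)·N^2), where N is the 3×3 nilpotent shift.

After assembling e^{tJ} and conjugating by P, we get:

e^{tA} =
  [-t^2*exp(5*t)/2 - t*exp(5*t) + exp(5*t), t*exp(5*t), t^2*exp(5*t)/2]
  [-t^2*exp(5*t)/2 - 2*t*exp(5*t), t*exp(5*t) + exp(5*t), t^2*exp(5*t)/2 + t*exp(5*t)]
  [-t^2*exp(5*t)/2 - t*exp(5*t), t*exp(5*t), t^2*exp(5*t)/2 + exp(5*t)]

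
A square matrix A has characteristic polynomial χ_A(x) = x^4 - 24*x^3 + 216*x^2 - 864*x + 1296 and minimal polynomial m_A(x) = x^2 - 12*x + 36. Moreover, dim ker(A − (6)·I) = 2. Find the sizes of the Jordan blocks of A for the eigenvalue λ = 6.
Block sizes for λ = 6: [2, 2]

Step 1 — from the characteristic polynomial, algebraic multiplicity of λ = 6 is 4. From dim ker(A − (6)·I) = 2, there are exactly 2 Jordan blocks for λ = 6.
Step 2 — from the minimal polynomial, the factor (x − 6)^2 tells us the largest block for λ = 6 has size 2.
Step 3 — with total size 4, 2 blocks, and largest block 2, the block sizes (in nonincreasing order) are [2, 2].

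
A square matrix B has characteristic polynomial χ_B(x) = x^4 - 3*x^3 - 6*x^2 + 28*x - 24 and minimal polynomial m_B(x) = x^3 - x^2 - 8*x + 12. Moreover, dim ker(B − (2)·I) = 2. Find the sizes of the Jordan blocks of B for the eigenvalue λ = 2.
Block sizes for λ = 2: [2, 1]

Step 1 — from the characteristic polynomial, algebraic multiplicity of λ = 2 is 3. From dim ker(B − (2)·I) = 2, there are exactly 2 Jordan blocks for λ = 2.
Step 2 — from the minimal polynomial, the factor (x − 2)^2 tells us the largest block for λ = 2 has size 2.
Step 3 — with total size 3, 2 blocks, and largest block 2, the block sizes (in nonincreasing order) are [2, 1].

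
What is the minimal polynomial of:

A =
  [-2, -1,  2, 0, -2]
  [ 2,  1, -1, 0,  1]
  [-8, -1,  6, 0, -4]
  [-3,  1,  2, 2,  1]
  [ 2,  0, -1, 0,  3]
x^3 - 6*x^2 + 12*x - 8

The characteristic polynomial is χ_A(x) = (x - 2)^5, so the eigenvalues are known. The minimal polynomial is
  m_A(x) = Π_λ (x − λ)^{k_λ}
where k_λ is the size of the *largest* Jordan block for λ (equivalently, the smallest k with (A − λI)^k v = 0 for every generalised eigenvector v of λ).

  λ = 2: largest Jordan block has size 3, contributing (x − 2)^3

So m_A(x) = (x - 2)^3 = x^3 - 6*x^2 + 12*x - 8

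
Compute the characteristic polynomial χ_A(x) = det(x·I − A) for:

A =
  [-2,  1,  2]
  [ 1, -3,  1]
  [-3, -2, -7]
x^3 + 12*x^2 + 48*x + 64

Expanding det(x·I − A) (e.g. by cofactor expansion or by noting that A is similar to its Jordan form J, which has the same characteristic polynomial as A) gives
  χ_A(x) = x^3 + 12*x^2 + 48*x + 64
which factors as (x + 4)^3. The eigenvalues (with algebraic multiplicities) are λ = -4 with multiplicity 3.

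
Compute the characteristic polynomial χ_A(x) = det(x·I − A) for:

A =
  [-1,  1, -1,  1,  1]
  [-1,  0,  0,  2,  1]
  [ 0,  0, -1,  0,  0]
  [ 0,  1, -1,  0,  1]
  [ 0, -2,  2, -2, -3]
x^5 + 5*x^4 + 10*x^3 + 10*x^2 + 5*x + 1

Expanding det(x·I − A) (e.g. by cofactor expansion or by noting that A is similar to its Jordan form J, which has the same characteristic polynomial as A) gives
  χ_A(x) = x^5 + 5*x^4 + 10*x^3 + 10*x^2 + 5*x + 1
which factors as (x + 1)^5. The eigenvalues (with algebraic multiplicities) are λ = -1 with multiplicity 5.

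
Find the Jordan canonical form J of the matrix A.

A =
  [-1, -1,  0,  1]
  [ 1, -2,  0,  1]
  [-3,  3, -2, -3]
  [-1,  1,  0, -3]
J_3(-2) ⊕ J_1(-2)

The characteristic polynomial is
  det(x·I − A) = x^4 + 8*x^3 + 24*x^2 + 32*x + 16 = (x + 2)^4

Eigenvalues and multiplicities (the geometric multiplicity of λ is n − rank(A − λI), which equals the number of Jordan blocks for λ):
  λ = -2: algebraic multiplicity = 4, geometric multiplicity = 2

Determining the block sizes for each eigenvalue:
  λ = -2: with am = 4 and gm = 2, the partition is not yet determined (e.g. several partitions of 4 into 2 parts exist). Let N = A − (-2)·I. Computing rank(N^1) = 2, rank(N^2) = 1, rank(N^3) = 0; the number of blocks of size ≥ j is rank(N^{j−1}) − rank(N^j), giving [2, 1, 1]. So we have 1 block(s) of size 3, 1 block(s) of size 1 → block sizes [3, 1]

Assembling the blocks gives a Jordan form
J =
  [-2,  1,  0,  0]
  [ 0, -2,  1,  0]
  [ 0,  0, -2,  0]
  [ 0,  0,  0, -2]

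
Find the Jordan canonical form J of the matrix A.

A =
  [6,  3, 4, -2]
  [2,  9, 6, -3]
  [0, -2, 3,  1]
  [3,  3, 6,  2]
J_3(5) ⊕ J_1(5)

The characteristic polynomial is
  det(x·I − A) = x^4 - 20*x^3 + 150*x^2 - 500*x + 625 = (x - 5)^4

Eigenvalues and multiplicities (the geometric multiplicity of λ is n − rank(A − λI), which equals the number of Jordan blocks for λ):
  λ = 5: algebraic multiplicity = 4, geometric multiplicity = 2

Determining the block sizes for each eigenvalue:
  λ = 5: with am = 4 and gm = 2, the partition is not yet determined (e.g. several partitions of 4 into 2 parts exist). Let N = A − (5)·I. Computing rank(N^1) = 2, rank(N^2) = 1, rank(N^3) = 0; the number of blocks of size ≥ j is rank(N^{j−1}) − rank(N^j), giving [2, 1, 1]. So we have 1 block(s) of size 3, 1 block(s) of size 1 → block sizes [3, 1]

Assembling the blocks gives a Jordan form
J =
  [5, 1, 0, 0]
  [0, 5, 1, 0]
  [0, 0, 5, 0]
  [0, 0, 0, 5]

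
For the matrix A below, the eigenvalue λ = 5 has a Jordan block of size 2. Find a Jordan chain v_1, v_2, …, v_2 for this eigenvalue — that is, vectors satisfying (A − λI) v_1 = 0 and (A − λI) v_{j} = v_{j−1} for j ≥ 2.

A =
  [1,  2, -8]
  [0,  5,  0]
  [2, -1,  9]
A Jordan chain for λ = 5 of length 2:
v_1 = (-4, 0, 2)ᵀ
v_2 = (1, 0, 0)ᵀ

Let N = A − (5)·I. We want v_2 with N^2 v_2 = 0 but N^1 v_2 ≠ 0; then v_{j-1} := N · v_j for j = 2, …, 2.

Pick v_2 = (1, 0, 0)ᵀ.
Then v_1 = N · v_2 = (-4, 0, 2)ᵀ.

Sanity check: (A − (5)·I) v_1 = (0, 0, 0)ᵀ = 0. ✓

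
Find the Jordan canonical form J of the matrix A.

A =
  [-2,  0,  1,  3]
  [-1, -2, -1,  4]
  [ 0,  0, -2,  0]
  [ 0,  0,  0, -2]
J_3(-2) ⊕ J_1(-2)

The characteristic polynomial is
  det(x·I − A) = x^4 + 8*x^3 + 24*x^2 + 32*x + 16 = (x + 2)^4

Eigenvalues and multiplicities (the geometric multiplicity of λ is n − rank(A − λI), which equals the number of Jordan blocks for λ):
  λ = -2: algebraic multiplicity = 4, geometric multiplicity = 2

Determining the block sizes for each eigenvalue:
  λ = -2: with am = 4 and gm = 2, the partition is not yet determined (e.g. several partitions of 4 into 2 parts exist). Let N = A − (-2)·I. Computing rank(N^1) = 2, rank(N^2) = 1, rank(N^3) = 0; the number of blocks of size ≥ j is rank(N^{j−1}) − rank(N^j), giving [2, 1, 1]. So we have 1 block(s) of size 3, 1 block(s) of size 1 → block sizes [3, 1]

Assembling the blocks gives a Jordan form
J =
  [-2,  1,  0,  0]
  [ 0, -2,  1,  0]
  [ 0,  0, -2,  0]
  [ 0,  0,  0, -2]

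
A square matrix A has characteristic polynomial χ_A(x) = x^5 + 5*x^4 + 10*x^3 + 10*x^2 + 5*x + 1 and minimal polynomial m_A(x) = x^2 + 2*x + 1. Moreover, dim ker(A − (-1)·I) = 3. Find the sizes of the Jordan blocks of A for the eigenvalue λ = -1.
Block sizes for λ = -1: [2, 2, 1]

Step 1 — from the characteristic polynomial, algebraic multiplicity of λ = -1 is 5. From dim ker(A − (-1)·I) = 3, there are exactly 3 Jordan blocks for λ = -1.
Step 2 — from the minimal polynomial, the factor (x + 1)^2 tells us the largest block for λ = -1 has size 2.
Step 3 — with total size 5, 3 blocks, and largest block 2, the block sizes (in nonincreasing order) are [2, 2, 1].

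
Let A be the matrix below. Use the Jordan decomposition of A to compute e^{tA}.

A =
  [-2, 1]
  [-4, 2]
e^{tA} =
  [1 - 2*t, t]
  [-4*t, 2*t + 1]

Strategy: write A = P · J · P⁻¹ where J is a Jordan canonical form, so e^{tA} = P · e^{tJ} · P⁻¹, and e^{tJ} can be computed block-by-block.

A has Jordan form
J =
  [0, 1]
  [0, 0]
(up to reordering of blocks).

Per-block formulas:
  For a 2×2 Jordan block J_2(0): exp(t · J_2(0)) = e^(0t)·(I + t·N), where N is the 2×2 nilpotent shift.

After assembling e^{tJ} and conjugating by P, we get:

e^{tA} =
  [1 - 2*t, t]
  [-4*t, 2*t + 1]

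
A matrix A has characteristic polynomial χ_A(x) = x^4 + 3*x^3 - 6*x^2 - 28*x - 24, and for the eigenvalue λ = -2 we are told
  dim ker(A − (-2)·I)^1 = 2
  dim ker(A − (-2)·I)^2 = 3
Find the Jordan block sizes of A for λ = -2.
Block sizes for λ = -2: [2, 1]

From the dimensions of kernels of powers, the number of Jordan blocks of size at least j is d_j − d_{j−1} where d_j = dim ker(N^j) (with d_0 = 0). Computing the differences gives [2, 1].
The number of blocks of size exactly k is (#blocks of size ≥ k) − (#blocks of size ≥ k + 1), so the partition is: 1 block(s) of size 1, 1 block(s) of size 2.
In nonincreasing order the block sizes are [2, 1].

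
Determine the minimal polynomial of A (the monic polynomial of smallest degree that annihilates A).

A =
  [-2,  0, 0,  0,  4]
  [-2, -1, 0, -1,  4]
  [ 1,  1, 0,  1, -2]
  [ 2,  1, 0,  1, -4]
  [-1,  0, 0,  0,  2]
x^2

The characteristic polynomial is χ_A(x) = x^5, so the eigenvalues are known. The minimal polynomial is
  m_A(x) = Π_λ (x − λ)^{k_λ}
where k_λ is the size of the *largest* Jordan block for λ (equivalently, the smallest k with (A − λI)^k v = 0 for every generalised eigenvector v of λ).

  λ = 0: largest Jordan block has size 2, contributing (x − 0)^2

So m_A(x) = x^2 = x^2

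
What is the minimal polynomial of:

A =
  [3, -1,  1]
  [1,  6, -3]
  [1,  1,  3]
x^3 - 12*x^2 + 48*x - 64

The characteristic polynomial is χ_A(x) = (x - 4)^3, so the eigenvalues are known. The minimal polynomial is
  m_A(x) = Π_λ (x − λ)^{k_λ}
where k_λ is the size of the *largest* Jordan block for λ (equivalently, the smallest k with (A − λI)^k v = 0 for every generalised eigenvector v of λ).

  λ = 4: largest Jordan block has size 3, contributing (x − 4)^3

So m_A(x) = (x - 4)^3 = x^3 - 12*x^2 + 48*x - 64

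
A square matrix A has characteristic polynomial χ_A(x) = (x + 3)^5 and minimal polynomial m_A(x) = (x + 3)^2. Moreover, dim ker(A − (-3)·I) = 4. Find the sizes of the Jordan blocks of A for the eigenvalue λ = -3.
Block sizes for λ = -3: [2, 1, 1, 1]

Step 1 — from the characteristic polynomial, algebraic multiplicity of λ = -3 is 5. From dim ker(A − (-3)·I) = 4, there are exactly 4 Jordan blocks for λ = -3.
Step 2 — from the minimal polynomial, the factor (x + 3)^2 tells us the largest block for λ = -3 has size 2.
Step 3 — with total size 5, 4 blocks, and largest block 2, the block sizes (in nonincreasing order) are [2, 1, 1, 1].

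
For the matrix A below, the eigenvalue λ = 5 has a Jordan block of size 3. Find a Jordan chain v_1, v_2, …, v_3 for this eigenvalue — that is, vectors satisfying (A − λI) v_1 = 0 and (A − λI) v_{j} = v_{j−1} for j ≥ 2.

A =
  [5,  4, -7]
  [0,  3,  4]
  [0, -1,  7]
A Jordan chain for λ = 5 of length 3:
v_1 = (-1, 0, 0)ᵀ
v_2 = (4, -2, -1)ᵀ
v_3 = (0, 1, 0)ᵀ

Let N = A − (5)·I. We want v_3 with N^3 v_3 = 0 but N^2 v_3 ≠ 0; then v_{j-1} := N · v_j for j = 3, …, 2.

Pick v_3 = (0, 1, 0)ᵀ.
Then v_2 = N · v_3 = (4, -2, -1)ᵀ.
Then v_1 = N · v_2 = (-1, 0, 0)ᵀ.

Sanity check: (A − (5)·I) v_1 = (0, 0, 0)ᵀ = 0. ✓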